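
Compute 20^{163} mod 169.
84

Using successive squaring:
Binary expansion of 163: 10100011
Powers of 20 mod 169 (each is the square of the previous):
  20^1 ≡ 20 (mod 169)
  20^2 ≡ 20² = 400 ≡ 62 (mod 169)
  20^4 ≡ 62² = 3844 ≡ 126 (mod 169)
  20^8 ≡ 126² = 15876 ≡ 159 (mod 169)
  20^16 ≡ 159² = 25281 ≡ 100 (mod 169)
  20^32 ≡ 100² = 10000 ≡ 29 (mod 169)
  20^64 ≡ 29² = 841 ≡ 165 (mod 169)
  20^128 ≡ 165² = 27225 ≡ 16 (mod 169)
163 = 128 + 32 + 2 + 1, so 20^163 = 20^128 × 20^32 × 20^2 × 20^1 ≡ 16 × 29 × 62 × 20 (mod 169)
Multiplying step by step:
  16 × 29 = 464 ≡ 126 (mod 169)
  126 × 62 = 7812 ≡ 38 (mod 169)
  38 × 20 = 760 ≡ 84 (mod 169)
Result: 20^163 ≡ 84 (mod 169)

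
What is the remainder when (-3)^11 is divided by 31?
Using repeated squaring. (-3) ≡ 28 (mod 31). 11 = 8 + 2 + 1 (binary 1011). Repeated squaring mod 31: 28^1 ≡ 28; 28^2 ≡ 28² = 784 ≡ 9; 28^4 ≡ 9² = 81 ≡ 19; 28^8 ≡ 19² = 361 ≡ 20. Multiply: (-3)^11 ≡ 28^8 × 28^2 × 28^1 ≡ 20 × 9 × 28 (mod 31): 20 × 9 = 180 ≡ 25; 25 × 28 = 700 ≡ 18. So (-3)^11 ≡ 18 (mod 31).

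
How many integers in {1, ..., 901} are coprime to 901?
832

Prime factorization: 901 = 17 × 53
Using the formula φ(n) = n × Π(1 - 1/p) for each prime factor p:
φ(901) = 901 × (1 - 1/17) × (1 - 1/53)
φ(901) = 832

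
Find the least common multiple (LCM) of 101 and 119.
12019

First find GCD(101, 119) using the Euclidean algorithm:
101 = 0 × 119 + 101
119 = 1 × 101 + 18
101 = 5 × 18 + 11
18 = 1 × 11 + 7
11 = 1 × 7 + 4
7 = 1 × 4 + 3
4 = 1 × 3 + 1
3 = 3 × 1 + 0
GCD(101, 119) = 1

LCM formula: LCM(a, b) = (a × b) / GCD(a, b)
LCM(101, 119) = (101 × 119) / 1
LCM(101, 119) = 12019 / 1
LCM(101, 119) = 12019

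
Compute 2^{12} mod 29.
7

Using successive squaring:
Binary expansion of 12: 1100
Powers of 2 mod 29 (each is the square of the previous):
  2^1 ≡ 2 (mod 29)
  2^2 ≡ 2² = 4 ≡ 4 (mod 29)
  2^4 ≡ 4² = 16 ≡ 16 (mod 29)
  2^8 ≡ 16² = 256 ≡ 24 (mod 29)
12 = 8 + 4, so 2^12 = 2^8 × 2^4 ≡ 24 × 16 (mod 29)
Multiplying step by step:
  24 × 16 = 384 ≡ 7 (mod 29)
Result: 2^12 ≡ 7 (mod 29)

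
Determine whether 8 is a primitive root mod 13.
p - 1 = 12 has prime divisors 2, 3. Check 8^(12/q) mod 13 for each: 8^(12/2) = 8^6 ≡ 12, 8^(12/3) = 8^4 ≡ 1 (mod 13). Since 8^4 ≡ 1 (mod 13), the order of 8 divides 4 (in fact the order is 4) ≠ 12, so it is not a primitive root.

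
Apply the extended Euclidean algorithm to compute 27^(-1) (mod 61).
Extended GCD: 27(-9) + 61(4) = 1. So 27^(-1) ≡ 52 ≡ 52 (mod 61). Verify: 27 × 52 = 1404 ≡ 1 (mod 61)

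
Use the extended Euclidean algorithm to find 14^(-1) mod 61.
Extended GCD: 14(-13) + 61(3) = 1. So 14^(-1) ≡ 48 ≡ 48 (mod 61). Verify: 14 × 48 = 672 ≡ 1 (mod 61)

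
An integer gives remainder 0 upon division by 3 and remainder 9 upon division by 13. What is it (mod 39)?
M = 3 × 13 = 39. M₁ = 13, y₁ ≡ 1 (mod 3). M₂ = 3, y₂ ≡ 9 (mod 13). y = 0×13×1 + 9×3×9 ≡ 9 (mod 39). The smallest positive such number is 9.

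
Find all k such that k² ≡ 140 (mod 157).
The square roots of 140 mod 157 are 53 and 104. Verify: 53² = 2809 ≡ 140 (mod 157)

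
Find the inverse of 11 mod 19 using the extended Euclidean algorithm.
Extended GCD: 11(7) + 19(-4) = 1. So 11^(-1) ≡ 7 ≡ 7 (mod 19). Verify: 11 × 7 = 77 ≡ 1 (mod 19)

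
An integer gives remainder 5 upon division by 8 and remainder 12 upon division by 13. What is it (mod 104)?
M = 8 × 13 = 104. M₁ = 13, y₁ ≡ 5 (mod 8). M₂ = 8, y₂ ≡ 5 (mod 13). z = 5×13×5 + 12×8×5 ≡ 77 (mod 104). The smallest positive such number is 77.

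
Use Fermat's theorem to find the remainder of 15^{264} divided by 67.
1

By Fermat's Little Theorem, a^(p-1) ≡ 1 (mod p) for prime p and gcd(a, p) = 1
Here p = 67, so 15^66 ≡ 1 (mod 67)
We can reduce the exponent: 264 mod 66 = 0
So 15^264 ≡ 15^0 (mod 67)
Computing: 15^0 mod 67 = 1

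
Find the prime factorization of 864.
2^5 × 3^3

Divide by primes starting from smallest:
864 ÷ 2 = 432
432 ÷ 2 = 216
216 ÷ 2 = 108
108 ÷ 2 = 54
54 ÷ 2 = 27
27 ÷ 3 = 9
9 ÷ 3 = 3
3 ÷ 3 = 1

864 = 2^5 × 3^3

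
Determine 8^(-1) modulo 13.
8^(-1) ≡ 5 (mod 13). Verification: 8 × 5 = 40 ≡ 1 (mod 13)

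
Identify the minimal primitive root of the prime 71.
p - 1 = 70 has prime divisors 2, 5, 7. h is a primitive root mod 71 iff h^(70/q) ≢ 1 (mod 71) for each such q.
h = 2: 2^35 ≡ 1, 2^14 ≡ 54, 2^10 ≡ 30 (mod 71); 2^35 ≡ 1, so not a primitive root.
h = 3: 3^35 ≡ 1, 3^14 ≡ 54, 3^10 ≡ 48 (mod 71); 3^35 ≡ 1, so not a primitive root.
h = 4: 4^35 ≡ 1, 4^14 ≡ 5, 4^10 ≡ 48 (mod 71); 4^35 ≡ 1, so not a primitive root.
h = 5: 5^35 ≡ 1, 5^14 ≡ 57, 5^10 ≡ 1 (mod 71); 5^35 ≡ 1, so not a primitive root.
h = 6: 6^35 ≡ 1, 6^14 ≡ 5, 6^10 ≡ 20 (mod 71); 6^35 ≡ 1, so not a primitive root.
h = 7: 7^35 ≡ 70, 7^14 ≡ 54, 7^10 ≡ 45 (mod 71); none is 1, so 7 has order 70 and is a primitive root.
The smallest primitive root mod 71 is g = 7.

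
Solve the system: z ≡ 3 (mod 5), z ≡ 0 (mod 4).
M = 5 × 4 = 20. M₁ = 4, y₁ ≡ 4 (mod 5). M₂ = 5, y₂ ≡ 1 (mod 4). z = 3×4×4 + 0×5×1 ≡ 8 (mod 20)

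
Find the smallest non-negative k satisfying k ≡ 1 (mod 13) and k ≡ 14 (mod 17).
M = 13 × 17 = 221. M₁ = 17, y₁ ≡ 10 (mod 13). M₂ = 13, y₂ ≡ 4 (mod 17). k = 1×17×10 + 14×13×4 ≡ 14 (mod 221)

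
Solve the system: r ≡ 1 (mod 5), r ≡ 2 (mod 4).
M = 5 × 4 = 20. M₁ = 4, y₁ ≡ 4 (mod 5). M₂ = 5, y₂ ≡ 1 (mod 4). r = 1×4×4 + 2×5×1 ≡ 6 (mod 20)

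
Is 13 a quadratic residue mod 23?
By Euler's criterion: 13^{11} ≡ 1 (mod 23). Since this equals 1, 13 is a QR.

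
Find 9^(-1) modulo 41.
32

Using Extended Euclidean Algorithm:
gcd(9, 41) = 1
Bezout coefficients: 9 × -9 + 41 × 2 = 1
So 9 × -9 ≡ 1 (mod 41)
The inverse is -9 mod 41 = 32
Verification: 9 × 32 = 288 = 7 × 41 + 1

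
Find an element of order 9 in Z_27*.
4 has order 9 mod 27 since 4^{9} ≡ 1 (mod 27) and no smaller power works.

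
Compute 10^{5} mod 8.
0

Using successive squaring:
Binary expansion of 5: 101
Powers of 10 mod 8 (each is the square of the previous):
  10^1 ≡ 2 (mod 8)
  10^2 ≡ 2² = 4 ≡ 4 (mod 8)
  10^4 ≡ 4² = 16 ≡ 0 (mod 8)
5 = 4 + 1, so 10^5 = 10^4 × 10^1 ≡ 0 × 2 (mod 8)
Multiplying step by step:
  0 × 2 = 0 ≡ 0 (mod 8)
Result: 10^5 ≡ 0 (mod 8)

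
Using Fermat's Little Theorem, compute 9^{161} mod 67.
40

By Fermat's Little Theorem, a^(p-1) ≡ 1 (mod p) for prime p and gcd(a, p) = 1
Here p = 67, so 9^66 ≡ 1 (mod 67)
We can reduce the exponent: 161 mod 66 = 29
So 9^161 ≡ 9^29 (mod 67)
Computing: 9^29 mod 67 = 40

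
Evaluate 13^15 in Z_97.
Using repeated squaring. 15 = 8 + 4 + 2 + 1 (binary 1111). Repeated squaring mod 97: 13^1 ≡ 13; 13^2 ≡ 13² = 169 ≡ 72; 13^4 ≡ 72² = 5184 ≡ 43; 13^8 ≡ 43² = 1849 ≡ 6. Multiply: 13^15 = 13^8 × 13^4 × 13^2 × 13^1 ≡ 6 × 43 × 72 × 13 (mod 97): 6 × 43 = 258 ≡ 64; 64 × 72 = 4608 ≡ 49; 49 × 13 = 637 ≡ 55. So 13^15 ≡ 55 (mod 97).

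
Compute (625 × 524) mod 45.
35

(625 × 524) = 327500
327500 mod 45 = 35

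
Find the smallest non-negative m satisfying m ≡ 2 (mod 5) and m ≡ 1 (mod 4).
M = 5 × 4 = 20. M₁ = 4, y₁ ≡ 4 (mod 5). M₂ = 5, y₂ ≡ 1 (mod 4). m = 2×4×4 + 1×5×1 ≡ 17 (mod 20)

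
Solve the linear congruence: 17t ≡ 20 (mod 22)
18

Since gcd(17, 22) = 1 divides 20, a solution exists.
Multiply both sides by the inverse of 17 mod 22:
  17^(-1) mod 22 = 13
  x ≡ 13 × 20 ≡ 260 ≡ 18 (mod 22)
Verification: 17 × 18 = 306 = 13 × 22 + 20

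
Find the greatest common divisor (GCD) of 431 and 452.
1

Using the Euclidean algorithm:
431 = 0 × 452 + 431
452 = 1 × 431 + 21
431 = 20 × 21 + 11
21 = 1 × 11 + 10
11 = 1 × 10 + 1
10 = 10 × 1 + 0

GCD(431, 452) = 1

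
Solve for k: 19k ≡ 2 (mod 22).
14

Since gcd(19, 22) = 1 divides 2, a solution exists.
Multiply both sides by the inverse of 19 mod 22:
  19^(-1) mod 22 = 7
  x ≡ 7 × 2 ≡ 14 ≡ 14 (mod 22)
Verification: 19 × 14 = 266 = 12 × 22 + 2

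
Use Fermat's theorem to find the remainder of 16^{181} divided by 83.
78

By Fermat's Little Theorem, a^(p-1) ≡ 1 (mod p) for prime p and gcd(a, p) = 1
Here p = 83, so 16^82 ≡ 1 (mod 83)
We can reduce the exponent: 181 mod 82 = 17
So 16^181 ≡ 16^17 (mod 83)
Computing: 16^17 mod 83 = 78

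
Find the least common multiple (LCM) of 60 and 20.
60

First find GCD(60, 20) using the Euclidean algorithm:
60 = 3 × 20 + 0
GCD(60, 20) = 20

LCM formula: LCM(a, b) = (a × b) / GCD(a, b)
LCM(60, 20) = (60 × 20) / 20
LCM(60, 20) = 1200 / 20
LCM(60, 20) = 60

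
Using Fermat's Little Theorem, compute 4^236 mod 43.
By Fermat: 4^{42} ≡ 1 (mod 43). 236 = 5×42 + 26. So 4^{236} ≡ 4^{26} ≡ 35 (mod 43)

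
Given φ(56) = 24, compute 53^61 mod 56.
By Euler: 53^{24} ≡ 1 (mod 56) since gcd(53, 56) = 1. 61 = 2×24 + 13. So 53^{61} ≡ 53^{13} ≡ 53 (mod 56)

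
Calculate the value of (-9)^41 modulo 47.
Using repeated squaring. (-9) ≡ 38 (mod 47). 41 = 32 + 8 + 1 (binary 101001). Repeated squaring mod 47: 38^1 ≡ 38; 38^2 ≡ 38² = 1444 ≡ 34; 38^4 ≡ 34² = 1156 ≡ 28; 38^8 ≡ 28² = 784 ≡ 32; 38^16 ≡ 32² = 1024 ≡ 37; 38^32 ≡ 37² = 1369 ≡ 6. Multiply: (-9)^41 ≡ 38^32 × 38^8 × 38^1 ≡ 6 × 32 × 38 (mod 47): 6 × 32 = 192 ≡ 4; 4 × 38 = 152 ≡ 11. So (-9)^41 ≡ 11 (mod 47).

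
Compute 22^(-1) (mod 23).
22^(-1) ≡ 22 (mod 23). Verification: 22 × 22 = 484 ≡ 1 (mod 23)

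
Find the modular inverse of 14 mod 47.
14^(-1) ≡ 37 (mod 47). Verification: 14 × 37 = 518 ≡ 1 (mod 47)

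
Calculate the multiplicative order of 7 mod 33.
Powers of 7 mod 33: 7^1≡7, 7^2≡16, 7^3≡13, 7^4≡25, 7^5≡10, 7^6≡4, 7^7≡28, 7^8≡31, 7^9≡19, 7^10≡1. Order = 10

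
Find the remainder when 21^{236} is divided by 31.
By Fermat: 21^{30} ≡ 1 (mod 31). 236 = 7×30 + 26. So 21^{236} ≡ 21^{26} ≡ 19 (mod 31)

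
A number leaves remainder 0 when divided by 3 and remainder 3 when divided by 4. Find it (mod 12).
M = 3 × 4 = 12. M₁ = 4, y₁ ≡ 1 (mod 3). M₂ = 3, y₂ ≡ 3 (mod 4). t = 0×4×1 + 3×3×3 ≡ 3 (mod 12)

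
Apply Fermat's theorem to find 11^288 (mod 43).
By Fermat: 11^{42} ≡ 1 (mod 43). 288 ≡ 36 (mod 42). So 11^{288} ≡ 11^{36} ≡ 11 (mod 43)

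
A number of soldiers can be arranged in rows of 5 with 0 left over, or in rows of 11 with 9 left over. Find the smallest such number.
M = 5 × 11 = 55. M₁ = 11, y₁ ≡ 1 (mod 5). M₂ = 5, y₂ ≡ 9 (mod 11). z = 0×11×1 + 9×5×9 ≡ 20 (mod 55). The smallest positive such number is 20.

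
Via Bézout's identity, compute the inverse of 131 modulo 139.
Extended GCD: 131(52) + 139(-49) = 1. So 131^(-1) ≡ 52 ≡ 52 (mod 139). Verify: 131 × 52 = 6812 ≡ 1 (mod 139)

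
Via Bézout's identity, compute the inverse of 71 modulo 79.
Extended GCD: 71(-10) + 79(9) = 1. So 71^(-1) ≡ 69 ≡ 69 (mod 79). Verify: 71 × 69 = 4899 ≡ 1 (mod 79)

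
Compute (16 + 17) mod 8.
1

(16 + 17) = 33
33 mod 8 = 1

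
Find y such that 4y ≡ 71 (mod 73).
36

Since gcd(4, 73) = 1 divides 71, a solution exists.
Multiply both sides by the inverse of 4 mod 73:
  4^(-1) mod 73 = 55
  x ≡ 55 × 71 ≡ 3905 ≡ 36 (mod 73)
Verification: 4 × 36 = 144 = 1 × 73 + 71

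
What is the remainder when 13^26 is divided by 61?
Using repeated squaring. 26 = 16 + 8 + 2 (binary 11010). Repeated squaring mod 61: 13^1 ≡ 13; 13^2 ≡ 13² = 169 ≡ 47; 13^4 ≡ 47² = 2209 ≡ 13; 13^8 ≡ 13² = 169 ≡ 47; 13^16 ≡ 47² = 2209 ≡ 13. Multiply: 13^26 = 13^16 × 13^8 × 13^2 ≡ 13 × 47 × 47 (mod 61): 13 × 47 = 611 ≡ 1; 1 × 47 = 47 ≡ 47. So 13^26 ≡ 47 (mod 61).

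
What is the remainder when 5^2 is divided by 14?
2 = 2 (binary 10). Repeated squaring mod 14: 5^1 ≡ 5; 5^2 ≡ 5² = 25 ≡ 11. So 5^2 ≡ 11 (mod 14).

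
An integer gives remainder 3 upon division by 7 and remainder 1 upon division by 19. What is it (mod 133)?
M = 7 × 19 = 133. M₁ = 19, y₁ ≡ 3 (mod 7). M₂ = 7, y₂ ≡ 11 (mod 19). m = 3×19×3 + 1×7×11 ≡ 115 (mod 133). The smallest positive such number is 115.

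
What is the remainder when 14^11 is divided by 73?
Using repeated squaring. 11 = 8 + 2 + 1 (binary 1011). Repeated squaring mod 73: 14^1 ≡ 14; 14^2 ≡ 14² = 196 ≡ 50; 14^4 ≡ 50² = 2500 ≡ 18; 14^8 ≡ 18² = 324 ≡ 32. Multiply: 14^11 = 14^8 × 14^2 × 14^1 ≡ 32 × 50 × 14 (mod 73): 32 × 50 = 1600 ≡ 67; 67 × 14 = 938 ≡ 62. So 14^11 ≡ 62 (mod 73).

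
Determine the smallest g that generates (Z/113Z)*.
3

A primitive root g modulo p has order p-1 = 112
Prime divisors of 112: [2, 7]
g is a primitive root iff g^(112/q) ≢ 1 (mod 113) for each prime divisor q
Testing small values:
  g = 2: 2^56 ≡ 1, 2^16 ≡ 109 (mod 113) → 2^56 ≡ 1, not primitive root
  g = 3: 3^56 ≡ 112, 3^16 ≡ 49 (mod 113) → none is 1, primitive root!
The smallest primitive root is 3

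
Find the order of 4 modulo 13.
Powers of 4 mod 13: 4^1≡4, 4^2≡3, 4^3≡12, 4^4≡9, 4^5≡10, 4^6≡1. Order = 6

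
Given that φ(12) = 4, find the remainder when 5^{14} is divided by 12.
By Euler: 5^{4} ≡ 1 (mod 12) since gcd(5, 12) = 1. 14 = 3×4 + 2. So 5^{14} ≡ 5^{2} ≡ 1 (mod 12)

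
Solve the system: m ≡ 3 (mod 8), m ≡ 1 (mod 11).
M = 8 × 11 = 88. M₁ = 11, y₁ ≡ 3 (mod 8). M₂ = 8, y₂ ≡ 7 (mod 11). m = 3×11×3 + 1×8×7 ≡ 67 (mod 88)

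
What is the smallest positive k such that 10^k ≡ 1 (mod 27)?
Powers of 10 mod 27: 10^1≡10, 10^2≡19, 10^3≡1. Order = 3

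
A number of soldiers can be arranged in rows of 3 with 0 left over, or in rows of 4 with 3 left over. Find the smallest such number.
M = 3 × 4 = 12. M₁ = 4, y₁ ≡ 1 (mod 3). M₂ = 3, y₂ ≡ 3 (mod 4). z = 0×4×1 + 3×3×3 ≡ 3 (mod 12). The smallest positive such number is 3.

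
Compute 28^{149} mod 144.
64

Using successive squaring:
Binary expansion of 149: 10010101
Powers of 28 mod 144 (each is the square of the previous):
  28^1 ≡ 28 (mod 144)
  28^2 ≡ 28² = 784 ≡ 64 (mod 144)
  28^4 ≡ 64² = 4096 ≡ 64 (mod 144)
  28^8 ≡ 64² = 4096 ≡ 64 (mod 144)
  28^16 ≡ 64² = 4096 ≡ 64 (mod 144)
  28^32 ≡ 64² = 4096 ≡ 64 (mod 144)
  28^64 ≡ 64² = 4096 ≡ 64 (mod 144)
  28^128 ≡ 64² = 4096 ≡ 64 (mod 144)
149 = 128 + 16 + 4 + 1, so 28^149 = 28^128 × 28^16 × 28^4 × 28^1 ≡ 64 × 64 × 64 × 28 (mod 144)
Multiplying step by step:
  64 × 64 = 4096 ≡ 64 (mod 144)
  64 × 64 = 4096 ≡ 64 (mod 144)
  64 × 28 = 1792 ≡ 64 (mod 144)
Result: 28^149 ≡ 64 (mod 144)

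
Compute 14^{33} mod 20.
4

Using successive squaring:
Binary expansion of 33: 100001
Powers of 14 mod 20 (each is the square of the previous):
  14^1 ≡ 14 (mod 20)
  14^2 ≡ 14² = 196 ≡ 16 (mod 20)
  14^4 ≡ 16² = 256 ≡ 16 (mod 20)
  14^8 ≡ 16² = 256 ≡ 16 (mod 20)
  14^16 ≡ 16² = 256 ≡ 16 (mod 20)
  14^32 ≡ 16² = 256 ≡ 16 (mod 20)
33 = 32 + 1, so 14^33 = 14^32 × 14^1 ≡ 16 × 14 (mod 20)
Multiplying step by step:
  16 × 14 = 224 ≡ 4 (mod 20)
Result: 14^33 ≡ 4 (mod 20)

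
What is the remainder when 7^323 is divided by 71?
Using Fermat: 7^{70} ≡ 1 (mod 71). 323 ≡ 43 (mod 70). So 7^{323} ≡ 7^{43} ≡ 44 (mod 71)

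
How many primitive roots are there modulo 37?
12

The number of primitive roots modulo p is φ(p-1) = φ(36)
φ(36) = 12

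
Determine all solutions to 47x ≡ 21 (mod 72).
51

Since gcd(47, 72) = 1 divides 21, a solution exists.
Multiply both sides by the inverse of 47 mod 72:
  47^(-1) mod 72 = 23
  x ≡ 23 × 21 ≡ 483 ≡ 51 (mod 72)
Verification: 47 × 51 = 2397 = 33 × 72 + 21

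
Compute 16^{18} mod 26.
14

Using successive squaring:
Binary expansion of 18: 10010
Powers of 16 mod 26 (each is the square of the previous):
  16^1 ≡ 16 (mod 26)
  16^2 ≡ 16² = 256 ≡ 22 (mod 26)
  16^4 ≡ 22² = 484 ≡ 16 (mod 26)
  16^8 ≡ 16² = 256 ≡ 22 (mod 26)
  16^16 ≡ 22² = 484 ≡ 16 (mod 26)
18 = 16 + 2, so 16^18 = 16^16 × 16^2 ≡ 16 × 22 (mod 26)
Multiplying step by step:
  16 × 22 = 352 ≡ 14 (mod 26)
Result: 16^18 ≡ 14 (mod 26)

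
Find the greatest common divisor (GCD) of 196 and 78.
2

Using the Euclidean algorithm:
196 = 2 × 78 + 40
78 = 1 × 40 + 38
40 = 1 × 38 + 2
38 = 19 × 2 + 0

GCD(196, 78) = 2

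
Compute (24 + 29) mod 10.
3

(24 + 29) = 53
53 mod 10 = 3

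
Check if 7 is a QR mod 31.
By Euler's criterion: 7^{15} ≡ 1 (mod 31). Since this equals 1, 7 is a QR.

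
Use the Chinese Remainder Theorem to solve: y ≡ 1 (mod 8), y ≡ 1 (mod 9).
M = 8 × 9 = 72. M₁ = 9, y₁ ≡ 1 (mod 8). M₂ = 8, y₂ ≡ 8 (mod 9). y = 1×9×1 + 1×8×8 ≡ 1 (mod 72)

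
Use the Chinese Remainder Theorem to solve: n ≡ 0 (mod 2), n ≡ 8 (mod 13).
8

Using the Chinese Remainder Theorem:
M = product of moduli = 26
For equation 1: M_1 = 13, 13 ≡ 1 (mod 2), inverse of 13 mod 2 is 1 (check: 1 × 1 = 1 ≡ 1 (mod 2))
For equation 2: M_2 = 2, 2 ≡ 2 (mod 13), inverse of 2 mod 13 is 7 (check: 2 × 7 = 14 ≡ 1 (mod 13))
Combine: n ≡ Σ r_i×M_i×(M_i⁻¹ mod m_i) = 0×13×1 + 8×2×7 = 0 + 112 = 112
112 mod 26 = 8
n ≡ 8 (mod 26)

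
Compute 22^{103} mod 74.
20

Using successive squaring:
Binary expansion of 103: 1100111
Powers of 22 mod 74 (each is the square of the previous):
  22^1 ≡ 22 (mod 74)
  22^2 ≡ 22² = 484 ≡ 40 (mod 74)
  22^4 ≡ 40² = 1600 ≡ 46 (mod 74)
  22^8 ≡ 46² = 2116 ≡ 44 (mod 74)
  22^16 ≡ 44² = 1936 ≡ 12 (mod 74)
  22^32 ≡ 12² = 144 ≡ 70 (mod 74)
  22^64 ≡ 70² = 4900 ≡ 16 (mod 74)
103 = 64 + 32 + 4 + 2 + 1, so 22^103 = 22^64 × 22^32 × 22^4 × 22^2 × 22^1 ≡ 16 × 70 × 46 × 40 × 22 (mod 74)
Multiplying step by step:
  16 × 70 = 1120 ≡ 10 (mod 74)
  10 × 46 = 460 ≡ 16 (mod 74)
  16 × 40 = 640 ≡ 48 (mod 74)
  48 × 22 = 1056 ≡ 20 (mod 74)
Result: 22^103 ≡ 20 (mod 74)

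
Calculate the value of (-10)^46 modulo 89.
Using repeated squaring. (-10) ≡ 79 (mod 89). 46 = 32 + 8 + 4 + 2 (binary 101110). Repeated squaring mod 89: 79^1 ≡ 79; 79^2 ≡ 79² = 6241 ≡ 11; 79^4 ≡ 11² = 121 ≡ 32; 79^8 ≡ 32² = 1024 ≡ 45; 79^16 ≡ 45² = 2025 ≡ 67; 79^32 ≡ 67² = 4489 ≡ 39. Multiply: (-10)^46 ≡ 79^32 × 79^8 × 79^4 × 79^2 ≡ 39 × 45 × 32 × 11 (mod 89): 39 × 45 = 1755 ≡ 64; 64 × 32 = 2048 ≡ 1; 1 × 11 = 11 ≡ 11. So (-10)^46 ≡ 11 (mod 89).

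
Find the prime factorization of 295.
5 × 59

Divide by primes starting from smallest:
295 ÷ 5 = 59
59 ÷ 59 = 1

295 = 5 × 59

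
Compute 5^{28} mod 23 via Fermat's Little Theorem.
8

By Fermat's Little Theorem, a^(p-1) ≡ 1 (mod p) for prime p and gcd(a, p) = 1
Here p = 23, so 5^22 ≡ 1 (mod 23)
We can reduce the exponent: 28 mod 22 = 6
So 5^28 ≡ 5^6 (mod 23)
Computing: 5^6 mod 23 = 8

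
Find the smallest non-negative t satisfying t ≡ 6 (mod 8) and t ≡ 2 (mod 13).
M = 8 × 13 = 104. M₁ = 13, y₁ ≡ 5 (mod 8). M₂ = 8, y₂ ≡ 5 (mod 13). t = 6×13×5 + 2×8×5 ≡ 54 (mod 104)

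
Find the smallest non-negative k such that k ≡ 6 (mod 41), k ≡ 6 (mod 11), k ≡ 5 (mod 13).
4516

Using the Chinese Remainder Theorem:
M = product of moduli = 5863
For equation 1: M_1 = 143, 143 ≡ 20 (mod 41), inverse of 143 mod 41 is 39 (check: 20 × 39 = 780 ≡ 1 (mod 41))
For equation 2: M_2 = 533, 533 ≡ 5 (mod 11), inverse of 533 mod 11 is 9 (check: 5 × 9 = 45 ≡ 1 (mod 11))
For equation 3: M_3 = 451, 451 ≡ 9 (mod 13), inverse of 451 mod 13 is 3 (check: 9 × 3 = 27 ≡ 1 (mod 13))
Combine: k ≡ Σ r_i×M_i×(M_i⁻¹ mod m_i) = 6×143×39 + 6×533×9 + 5×451×3 = 33462 + 28782 + 6765 = 69009
69009 mod 5863 = 4516
k ≡ 4516 (mod 5863)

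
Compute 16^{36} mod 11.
5

Using successive squaring:
Binary expansion of 36: 100100
Powers of 16 mod 11 (each is the square of the previous):
  16^1 ≡ 5 (mod 11)
  16^2 ≡ 5² = 25 ≡ 3 (mod 11)
  16^4 ≡ 3² = 9 ≡ 9 (mod 11)
  16^8 ≡ 9² = 81 ≡ 4 (mod 11)
  16^16 ≡ 4² = 16 ≡ 5 (mod 11)
  16^32 ≡ 5² = 25 ≡ 3 (mod 11)
36 = 32 + 4, so 16^36 = 16^32 × 16^4 ≡ 3 × 9 (mod 11)
Multiplying step by step:
  3 × 9 = 27 ≡ 5 (mod 11)
Result: 16^36 ≡ 5 (mod 11)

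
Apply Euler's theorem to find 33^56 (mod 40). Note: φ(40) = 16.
By Euler: 33^{16} ≡ 1 (mod 40) since gcd(33, 40) = 1. 56 = 3×16 + 8. So 33^{56} ≡ 33^{8} ≡ 1 (mod 40)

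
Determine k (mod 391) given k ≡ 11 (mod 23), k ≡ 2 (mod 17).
172

Using the Chinese Remainder Theorem:
M = product of moduli = 391
For equation 1: M_1 = 17, 17 ≡ 17 (mod 23), inverse of 17 mod 23 is 19 (check: 17 × 19 = 323 ≡ 1 (mod 23))
For equation 2: M_2 = 23, 23 ≡ 6 (mod 17), inverse of 23 mod 17 is 3 (check: 6 × 3 = 18 ≡ 1 (mod 17))
Combine: k ≡ Σ r_i×M_i×(M_i⁻¹ mod m_i) = 11×17×19 + 2×23×3 = 3553 + 138 = 3691
3691 mod 391 = 172
k ≡ 172 (mod 391)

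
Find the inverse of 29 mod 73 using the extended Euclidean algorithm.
Extended GCD: 29(-5) + 73(2) = 1. So 29^(-1) ≡ 68 ≡ 68 (mod 73). Verify: 29 × 68 = 1972 ≡ 1 (mod 73)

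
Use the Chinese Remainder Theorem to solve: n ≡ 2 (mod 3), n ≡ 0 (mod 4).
M = 3 × 4 = 12. M₁ = 4, y₁ ≡ 1 (mod 3). M₂ = 3, y₂ ≡ 3 (mod 4). n = 2×4×1 + 0×3×3 ≡ 8 (mod 12)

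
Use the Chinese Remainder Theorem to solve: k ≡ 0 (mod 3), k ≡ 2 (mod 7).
9

Using the Chinese Remainder Theorem:
M = product of moduli = 21
For equation 1: M_1 = 7, 7 ≡ 1 (mod 3), inverse of 7 mod 3 is 1 (check: 1 × 1 = 1 ≡ 1 (mod 3))
For equation 2: M_2 = 3, 3 ≡ 3 (mod 7), inverse of 3 mod 7 is 5 (check: 3 × 5 = 15 ≡ 1 (mod 7))
Combine: k ≡ Σ r_i×M_i×(M_i⁻¹ mod m_i) = 0×7×1 + 2×3×5 = 0 + 30 = 30
30 mod 21 = 9
k ≡ 9 (mod 21)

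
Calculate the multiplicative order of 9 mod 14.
Powers of 9 mod 14: 9^1≡9, 9^2≡11, 9^3≡1. Order = 3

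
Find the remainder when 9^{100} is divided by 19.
By Fermat: 9^{18} ≡ 1 (mod 19). 100 = 5×18 + 10. So 9^{100} ≡ 9^{10} ≡ 9 (mod 19)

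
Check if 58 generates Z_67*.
p - 1 = 66 has prime divisors 2, 3, 11. Check 58^(66/q) mod 67 for each: 58^(66/2) = 58^33 ≡ 66, 58^(66/3) = 58^22 ≡ 1, 58^(66/11) = 58^6 ≡ 64 (mod 67). Since 58^22 ≡ 1 (mod 67), the order of 58 divides 22 (in fact the order is 22) ≠ 66, so it is not a primitive root.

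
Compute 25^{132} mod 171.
163

Using successive squaring:
Binary expansion of 132: 10000100
Powers of 25 mod 171 (each is the square of the previous):
  25^1 ≡ 25 (mod 171)
  25^2 ≡ 25² = 625 ≡ 112 (mod 171)
  25^4 ≡ 112² = 12544 ≡ 61 (mod 171)
  25^8 ≡ 61² = 3721 ≡ 130 (mod 171)
  25^16 ≡ 130² = 16900 ≡ 142 (mod 171)
  25^32 ≡ 142² = 20164 ≡ 157 (mod 171)
  25^64 ≡ 157² = 24649 ≡ 25 (mod 171)
  25^128 ≡ 25² = 625 ≡ 112 (mod 171)
132 = 128 + 4, so 25^132 = 25^128 × 25^4 ≡ 112 × 61 (mod 171)
Multiplying step by step:
  112 × 61 = 6832 ≡ 163 (mod 171)
Result: 25^132 ≡ 163 (mod 171)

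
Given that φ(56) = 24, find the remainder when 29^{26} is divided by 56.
By Euler: 29^{24} ≡ 1 (mod 56) since gcd(29, 56) = 1. 26 = 1×24 + 2. So 29^{26} ≡ 29^{2} ≡ 1 (mod 56)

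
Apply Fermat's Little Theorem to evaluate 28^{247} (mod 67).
51

By Fermat's Little Theorem, a^(p-1) ≡ 1 (mod p) for prime p and gcd(a, p) = 1
Here p = 67, so 28^66 ≡ 1 (mod 67)
We can reduce the exponent: 247 mod 66 = 49
So 28^247 ≡ 28^49 (mod 67)
Computing: 28^49 mod 67 = 51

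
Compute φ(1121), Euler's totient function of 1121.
1044

Prime factorization: 1121 = 19 × 59
Using the formula φ(n) = n × Π(1 - 1/p) for each prime factor p:
φ(1121) = 1121 × (1 - 1/19) × (1 - 1/59)
φ(1121) = 1044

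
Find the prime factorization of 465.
3 × 5 × 31

Divide by primes starting from smallest:
465 ÷ 3 = 155
155 ÷ 5 = 31
31 ÷ 31 = 1

465 = 3 × 5 × 31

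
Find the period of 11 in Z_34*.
Powers of 11 mod 34: 11^1≡11, 11^2≡19, 11^3≡5, 11^4≡21, 11^5≡27, 11^6≡25, 11^7≡3, 11^8≡33, 11^9≡23, 11^10≡15, 11^11≡29, 11^12≡13, 11^13≡7, 11^14≡9, 11^15≡31, 11^16≡1. Order = 16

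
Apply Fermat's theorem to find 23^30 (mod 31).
By Fermat's Little Theorem, 23^{30} ≡ 1 (mod 31) since 31 is prime and gcd(23, 31) = 1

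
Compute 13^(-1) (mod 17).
13^(-1) ≡ 4 (mod 17). Verification: 13 × 4 = 52 ≡ 1 (mod 17)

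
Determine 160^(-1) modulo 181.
160^(-1) ≡ 112 (mod 181). Verification: 160 × 112 = 17920 ≡ 1 (mod 181)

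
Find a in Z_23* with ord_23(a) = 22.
5 has order 22 mod 23 since 5^{22} ≡ 1 (mod 23) and no smaller power works.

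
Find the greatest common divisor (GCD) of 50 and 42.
2

Using the Euclidean algorithm:
50 = 1 × 42 + 8
42 = 5 × 8 + 2
8 = 4 × 2 + 0

GCD(50, 42) = 2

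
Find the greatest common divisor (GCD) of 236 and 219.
1

Using the Euclidean algorithm:
236 = 1 × 219 + 17
219 = 12 × 17 + 15
17 = 1 × 15 + 2
15 = 7 × 2 + 1
2 = 2 × 1 + 0

GCD(236, 219) = 1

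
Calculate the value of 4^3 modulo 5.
3 = 2 + 1 (binary 11). Repeated squaring mod 5: 4^1 ≡ 4; 4^2 ≡ 4² = 16 ≡ 1. Multiply: 4^3 = 4^2 × 4^1 ≡ 1 × 4 (mod 5): 1 × 4 = 4 ≡ 4. So 4^3 ≡ 4 (mod 5).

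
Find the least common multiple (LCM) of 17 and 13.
221

First find GCD(17, 13) using the Euclidean algorithm:
17 = 1 × 13 + 4
13 = 3 × 4 + 1
4 = 4 × 1 + 0
GCD(17, 13) = 1

LCM formula: LCM(a, b) = (a × b) / GCD(a, b)
LCM(17, 13) = (17 × 13) / 1
LCM(17, 13) = 221 / 1
LCM(17, 13) = 221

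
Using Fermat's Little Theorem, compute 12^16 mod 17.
By Fermat's Little Theorem, 12^{16} ≡ 1 (mod 17) since 17 is prime and gcd(12, 17) = 1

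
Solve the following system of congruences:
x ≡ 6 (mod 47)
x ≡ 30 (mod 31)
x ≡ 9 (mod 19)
9547

Using the Chinese Remainder Theorem:
M = product of moduli = 27683
For equation 1: M_1 = 589, 589 ≡ 25 (mod 47), inverse of 589 mod 47 is 32 (check: 25 × 32 = 800 ≡ 1 (mod 47))
For equation 2: M_2 = 893, 893 ≡ 25 (mod 31), inverse of 893 mod 31 is 5 (check: 25 × 5 = 125 ≡ 1 (mod 31))
For equation 3: M_3 = 1457, 1457 ≡ 13 (mod 19), inverse of 1457 mod 19 is 3 (check: 13 × 3 = 39 ≡ 1 (mod 19))
Combine: x ≡ Σ r_i×M_i×(M_i⁻¹ mod m_i) = 6×589×32 + 30×893×5 + 9×1457×3 = 113088 + 133950 + 39339 = 286377
286377 mod 27683 = 9547
x ≡ 9547 (mod 27683)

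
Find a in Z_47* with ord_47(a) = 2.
46 has order 2 mod 47 since 46^{2} ≡ 1 (mod 47) and no smaller power works.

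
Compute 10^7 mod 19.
7 = 4 + 2 + 1 (binary 111). Repeated squaring mod 19: 10^1 ≡ 10; 10^2 ≡ 10² = 100 ≡ 5; 10^4 ≡ 5² = 25 ≡ 6. Multiply: 10^7 = 10^4 × 10^2 × 10^1 ≡ 6 × 5 × 10 (mod 19): 6 × 5 = 30 ≡ 11; 11 × 10 = 110 ≡ 15. So 10^7 ≡ 15 (mod 19).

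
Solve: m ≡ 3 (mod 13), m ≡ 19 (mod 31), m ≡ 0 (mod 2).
M = 13 × 31 × 2 = 806. M₁ = 62, y₁ ≡ 4 (mod 13). M₂ = 26, y₂ ≡ 6 (mod 31). M₃ = 403, y₃ ≡ 1 (mod 2). m = 3×62×4 + 19×26×6 + 0×403×1 ≡ 484 (mod 806)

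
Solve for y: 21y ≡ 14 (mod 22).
8

Since gcd(21, 22) = 1 divides 14, a solution exists.
Multiply both sides by the inverse of 21 mod 22:
  21^(-1) mod 22 = 21
  x ≡ 21 × 14 ≡ 294 ≡ 8 (mod 22)
Verification: 21 × 8 = 168 = 7 × 22 + 14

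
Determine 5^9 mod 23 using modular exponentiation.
9 = 8 + 1 (binary 1001). Repeated squaring mod 23: 5^1 ≡ 5; 5^2 ≡ 5² = 25 ≡ 2; 5^4 ≡ 2² = 4 ≡ 4; 5^8 ≡ 4² = 16 ≡ 16. Multiply: 5^9 = 5^8 × 5^1 ≡ 16 × 5 (mod 23): 16 × 5 = 80 ≡ 11. So 5^9 ≡ 11 (mod 23).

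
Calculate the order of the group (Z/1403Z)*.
1320

Prime factorization: 1403 = 23 × 61
Using the formula φ(n) = n × Π(1 - 1/p) for each prime factor p:
φ(1403) = 1403 × (1 - 1/23) × (1 - 1/61)
φ(1403) = 1320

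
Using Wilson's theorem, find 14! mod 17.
(16)! = (14)! × (15) × (16) ≡ -1 (mod 17). So (14)! ≡ -1 × [(16)(15)]^(-1) ≡ 8 (mod 17)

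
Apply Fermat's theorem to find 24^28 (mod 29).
By Fermat's Little Theorem, 24^{28} ≡ 1 (mod 29) since 29 is prime and gcd(24, 29) = 1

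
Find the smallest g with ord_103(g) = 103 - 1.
p - 1 = 102 has prime divisors 2, 3, 17. h is a primitive root mod 103 iff h^(102/q) ≢ 1 (mod 103) for each such q.
h = 2: 2^51 ≡ 1, 2^34 ≡ 46, 2^6 ≡ 64 (mod 103); 2^51 ≡ 1, so not a primitive root.
h = 3: 3^51 ≡ 102, 3^34 ≡ 1, 3^6 ≡ 8 (mod 103); 3^34 ≡ 1, so not a primitive root.
h = 4: 4^51 ≡ 1, 4^34 ≡ 56, 4^6 ≡ 79 (mod 103); 4^51 ≡ 1, so not a primitive root.
h = 5: 5^51 ≡ 102, 5^34 ≡ 56, 5^6 ≡ 72 (mod 103); none is 1, so 5 has order 102 and is a primitive root.
The smallest primitive root mod 103 is g = 5.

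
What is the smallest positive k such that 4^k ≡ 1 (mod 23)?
Powers of 4 mod 23: 4^1≡4, 4^2≡16, 4^3≡18, 4^4≡3, 4^5≡12, 4^6≡2, 4^7≡8, 4^8≡9, 4^9≡13, 4^10≡6, 4^11≡1. Order = 11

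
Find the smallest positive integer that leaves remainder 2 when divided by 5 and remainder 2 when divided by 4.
M = 5 × 4 = 20. M₁ = 4, y₁ ≡ 4 (mod 5). M₂ = 5, y₂ ≡ 1 (mod 4). m = 2×4×4 + 2×5×1 ≡ 2 (mod 20). The smallest positive such number is 2.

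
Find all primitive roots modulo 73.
Primitive roots mod 73: {5, 11, 13, 14, 15, 20, 26, 28, 29, 31, 33, 34, 39, 40, 42, 44, 45, 47, 53, 58, 59, 60, 62, 68}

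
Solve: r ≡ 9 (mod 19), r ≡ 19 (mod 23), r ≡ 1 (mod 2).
M = 19 × 23 × 2 = 874. M₁ = 46, y₁ ≡ 12 (mod 19). M₂ = 38, y₂ ≡ 20 (mod 23). M₃ = 437, y₃ ≡ 1 (mod 2). r = 9×46×12 + 19×38×20 + 1×437×1 ≡ 617 (mod 874)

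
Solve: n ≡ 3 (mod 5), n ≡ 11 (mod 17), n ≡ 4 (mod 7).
M = 5 × 17 × 7 = 595. M₁ = 119, y₁ ≡ 4 (mod 5). M₂ = 35, y₂ ≡ 1 (mod 17). M₃ = 85, y₃ ≡ 1 (mod 7). n = 3×119×4 + 11×35×1 + 4×85×1 ≡ 368 (mod 595)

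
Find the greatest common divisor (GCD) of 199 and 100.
1

Using the Euclidean algorithm:
199 = 1 × 100 + 99
100 = 1 × 99 + 1
99 = 99 × 1 + 0

GCD(199, 100) = 1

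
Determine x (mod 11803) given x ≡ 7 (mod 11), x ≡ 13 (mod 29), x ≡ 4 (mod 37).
10105

Using the Chinese Remainder Theorem:
M = product of moduli = 11803
For equation 1: M_1 = 1073, 1073 ≡ 6 (mod 11), inverse of 1073 mod 11 is 2 (check: 6 × 2 = 12 ≡ 1 (mod 11))
For equation 2: M_2 = 407, 407 ≡ 1 (mod 29), inverse of 407 mod 29 is 1 (check: 1 × 1 = 1 ≡ 1 (mod 29))
For equation 3: M_3 = 319, 319 ≡ 23 (mod 37), inverse of 319 mod 37 is 29 (check: 23 × 29 = 667 ≡ 1 (mod 37))
Combine: x ≡ Σ r_i×M_i×(M_i⁻¹ mod m_i) = 7×1073×2 + 13×407×1 + 4×319×29 = 15022 + 5291 + 37004 = 57317
57317 mod 11803 = 10105
x ≡ 10105 (mod 11803)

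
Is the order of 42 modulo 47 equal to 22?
No, the actual order is 23, not 22.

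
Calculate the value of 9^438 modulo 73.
Using Fermat: 9^{72} ≡ 1 (mod 73). 438 ≡ 6 (mod 72). So 9^{438} ≡ 9^{6} ≡ 1 (mod 73)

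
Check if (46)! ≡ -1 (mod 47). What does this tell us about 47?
(46)! mod 47 = 46. Since this equals -1 (mod 47), Wilson confirms 47 is prime.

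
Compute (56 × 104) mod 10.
4

(56 × 104) = 5824
5824 mod 10 = 4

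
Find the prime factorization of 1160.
2^3 × 5 × 29

Divide by primes starting from smallest:
1160 ÷ 2 = 580
580 ÷ 2 = 290
290 ÷ 2 = 145
145 ÷ 5 = 29
29 ÷ 29 = 1

1160 = 2^3 × 5 × 29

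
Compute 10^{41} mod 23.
21

Using successive squaring:
Binary expansion of 41: 101001
Powers of 10 mod 23 (each is the square of the previous):
  10^1 ≡ 10 (mod 23)
  10^2 ≡ 10² = 100 ≡ 8 (mod 23)
  10^4 ≡ 8² = 64 ≡ 18 (mod 23)
  10^8 ≡ 18² = 324 ≡ 2 (mod 23)
  10^16 ≡ 2² = 4 ≡ 4 (mod 23)
  10^32 ≡ 4² = 16 ≡ 16 (mod 23)
41 = 32 + 8 + 1, so 10^41 = 10^32 × 10^8 × 10^1 ≡ 16 × 2 × 10 (mod 23)
Multiplying step by step:
  16 × 2 = 32 ≡ 9 (mod 23)
  9 × 10 = 90 ≡ 21 (mod 23)
Result: 10^41 ≡ 21 (mod 23)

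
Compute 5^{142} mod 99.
58

Using successive squaring:
Binary expansion of 142: 10001110
Powers of 5 mod 99 (each is the square of the previous):
  5^1 ≡ 5 (mod 99)
  5^2 ≡ 5² = 25 ≡ 25 (mod 99)
  5^4 ≡ 25² = 625 ≡ 31 (mod 99)
  5^8 ≡ 31² = 961 ≡ 70 (mod 99)
  5^16 ≡ 70² = 4900 ≡ 49 (mod 99)
  5^32 ≡ 49² = 2401 ≡ 25 (mod 99)
  5^64 ≡ 25² = 625 ≡ 31 (mod 99)
  5^128 ≡ 31² = 961 ≡ 70 (mod 99)
142 = 128 + 8 + 4 + 2, so 5^142 = 5^128 × 5^8 × 5^4 × 5^2 ≡ 70 × 70 × 31 × 25 (mod 99)
Multiplying step by step:
  70 × 70 = 4900 ≡ 49 (mod 99)
  49 × 31 = 1519 ≡ 34 (mod 99)
  34 × 25 = 850 ≡ 58 (mod 99)
Result: 5^142 ≡ 58 (mod 99)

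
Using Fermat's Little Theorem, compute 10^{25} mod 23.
11

By Fermat's Little Theorem, a^(p-1) ≡ 1 (mod p) for prime p and gcd(a, p) = 1
Here p = 23, so 10^22 ≡ 1 (mod 23)
We can reduce the exponent: 25 mod 22 = 3
So 10^25 ≡ 10^3 (mod 23)
Computing: 10^3 mod 23 = 11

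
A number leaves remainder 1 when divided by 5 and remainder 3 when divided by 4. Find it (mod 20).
M = 5 × 4 = 20. M₁ = 4, y₁ ≡ 4 (mod 5). M₂ = 5, y₂ ≡ 1 (mod 4). y = 1×4×4 + 3×5×1 ≡ 11 (mod 20)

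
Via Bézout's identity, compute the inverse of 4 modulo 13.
Extended GCD: 4(-3) + 13(1) = 1. So 4^(-1) ≡ 10 ≡ 10 (mod 13). Verify: 4 × 10 = 40 ≡ 1 (mod 13)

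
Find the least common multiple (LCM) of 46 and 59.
2714

First find GCD(46, 59) using the Euclidean algorithm:
46 = 0 × 59 + 46
59 = 1 × 46 + 13
46 = 3 × 13 + 7
13 = 1 × 7 + 6
7 = 1 × 6 + 1
6 = 6 × 1 + 0
GCD(46, 59) = 1

LCM formula: LCM(a, b) = (a × b) / GCD(a, b)
LCM(46, 59) = (46 × 59) / 1
LCM(46, 59) = 2714 / 1
LCM(46, 59) = 2714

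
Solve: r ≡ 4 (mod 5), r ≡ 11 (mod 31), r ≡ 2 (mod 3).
M = 5 × 31 × 3 = 465. M₁ = 93, y₁ ≡ 2 (mod 5). M₂ = 15, y₂ ≡ 29 (mod 31). M₃ = 155, y₃ ≡ 2 (mod 3). r = 4×93×2 + 11×15×29 + 2×155×2 ≡ 104 (mod 465)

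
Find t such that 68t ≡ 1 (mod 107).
68^(-1) ≡ 96 (mod 107). Verification: 68 × 96 = 6528 ≡ 1 (mod 107)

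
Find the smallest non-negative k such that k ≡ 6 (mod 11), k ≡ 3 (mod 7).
17

Using the Chinese Remainder Theorem:
M = product of moduli = 77
For equation 1: M_1 = 7, 7 ≡ 7 (mod 11), inverse of 7 mod 11 is 8 (check: 7 × 8 = 56 ≡ 1 (mod 11))
For equation 2: M_2 = 11, 11 ≡ 4 (mod 7), inverse of 11 mod 7 is 2 (check: 4 × 2 = 8 ≡ 1 (mod 7))
Combine: k ≡ Σ r_i×M_i×(M_i⁻¹ mod m_i) = 6×7×8 + 3×11×2 = 336 + 66 = 402
402 mod 77 = 17
k ≡ 17 (mod 77)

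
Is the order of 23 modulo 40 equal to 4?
Yes, ord_40(23) = 4.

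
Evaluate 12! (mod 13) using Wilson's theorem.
By Wilson's theorem, (12)! ≡ -1 ≡ 12 (mod 13)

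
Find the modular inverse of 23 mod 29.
23^(-1) ≡ 24 (mod 29). Verification: 23 × 24 = 552 ≡ 1 (mod 29)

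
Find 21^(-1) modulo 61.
32

Using Extended Euclidean Algorithm:
gcd(21, 61) = 1
Bezout coefficients: 21 × -29 + 61 × 10 = 1
So 21 × -29 ≡ 1 (mod 61)
The inverse is -29 mod 61 = 32
Verification: 21 × 32 = 672 = 11 × 61 + 1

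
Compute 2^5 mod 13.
5 = 4 + 1 (binary 101). Repeated squaring mod 13: 2^1 ≡ 2; 2^2 ≡ 2² = 4 ≡ 4; 2^4 ≡ 4² = 16 ≡ 3. Multiply: 2^5 = 2^4 × 2^1 ≡ 3 × 2 (mod 13): 3 × 2 = 6 ≡ 6. So 2^5 ≡ 6 (mod 13).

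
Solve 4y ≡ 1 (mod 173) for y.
4^(-1) ≡ 130 (mod 173). Verification: 4 × 130 = 520 ≡ 1 (mod 173)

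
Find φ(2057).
1760

Prime factorization: 2057 = 11^2 × 17
Using the formula φ(n) = n × Π(1 - 1/p) for each prime factor p:
φ(2057) = 2057 × (1 - 1/11) × (1 - 1/17)
φ(2057) = 1760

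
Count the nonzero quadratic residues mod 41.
For prime 41, there are (p-1)/2 = (41-1)/2 = 20 quadratic residues (excluding 0).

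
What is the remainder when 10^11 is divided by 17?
Using repeated squaring. 11 = 8 + 2 + 1 (binary 1011). Repeated squaring mod 17: 10^1 ≡ 10; 10^2 ≡ 10² = 100 ≡ 15; 10^4 ≡ 15² = 225 ≡ 4; 10^8 ≡ 4² = 16 ≡ 16. Multiply: 10^11 = 10^8 × 10^2 × 10^1 ≡ 16 × 15 × 10 (mod 17): 16 × 15 = 240 ≡ 2; 2 × 10 = 20 ≡ 3. So 10^11 ≡ 3 (mod 17).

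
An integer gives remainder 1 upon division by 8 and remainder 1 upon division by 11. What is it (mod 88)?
M = 8 × 11 = 88. M₁ = 11, y₁ ≡ 3 (mod 8). M₂ = 8, y₂ ≡ 7 (mod 11). r = 1×11×3 + 1×8×7 ≡ 1 (mod 88). The smallest positive such number is 1.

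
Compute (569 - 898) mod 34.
11

(569 - 898) = -329
-329 mod 34 = 11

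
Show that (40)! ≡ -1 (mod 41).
(40)! mod 41 = 40. Since this equals -1 (mod 41), Wilson confirms 41 is prime.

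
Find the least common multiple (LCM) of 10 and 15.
30

First find GCD(10, 15) using the Euclidean algorithm:
10 = 0 × 15 + 10
15 = 1 × 10 + 5
10 = 2 × 5 + 0
GCD(10, 15) = 5

LCM formula: LCM(a, b) = (a × b) / GCD(a, b)
LCM(10, 15) = (10 × 15) / 5
LCM(10, 15) = 150 / 5
LCM(10, 15) = 30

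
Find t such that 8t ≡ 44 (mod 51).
31

Since gcd(8, 51) = 1 divides 44, a solution exists.
Multiply both sides by the inverse of 8 mod 51:
  8^(-1) mod 51 = 32
  x ≡ 32 × 44 ≡ 1408 ≡ 31 (mod 51)
Verification: 8 × 31 = 248 = 4 × 51 + 44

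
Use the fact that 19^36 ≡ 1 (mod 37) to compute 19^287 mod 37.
By Fermat: 19^{36} ≡ 1 (mod 37). 287 ≡ 35 (mod 36). So 19^{287} ≡ 19^{35} ≡ 2 (mod 37)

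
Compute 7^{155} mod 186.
67

Using successive squaring:
Binary expansion of 155: 10011011
Powers of 7 mod 186 (each is the square of the previous):
  7^1 ≡ 7 (mod 186)
  7^2 ≡ 7² = 49 ≡ 49 (mod 186)
  7^4 ≡ 49² = 2401 ≡ 169 (mod 186)
  7^8 ≡ 169² = 28561 ≡ 103 (mod 186)
  7^16 ≡ 103² = 10609 ≡ 7 (mod 186)
  7^32 ≡ 7² = 49 ≡ 49 (mod 186)
  7^64 ≡ 49² = 2401 ≡ 169 (mod 186)
  7^128 ≡ 169² = 28561 ≡ 103 (mod 186)
155 = 128 + 16 + 8 + 2 + 1, so 7^155 = 7^128 × 7^16 × 7^8 × 7^2 × 7^1 ≡ 103 × 7 × 103 × 49 × 7 (mod 186)
Multiplying step by step:
  103 × 7 = 721 ≡ 163 (mod 186)
  163 × 103 = 16789 ≡ 49 (mod 186)
  49 × 49 = 2401 ≡ 169 (mod 186)
  169 × 7 = 1183 ≡ 67 (mod 186)
Result: 7^155 ≡ 67 (mod 186)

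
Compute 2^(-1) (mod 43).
2^(-1) ≡ 22 (mod 43). Verification: 2 × 22 = 44 ≡ 1 (mod 43)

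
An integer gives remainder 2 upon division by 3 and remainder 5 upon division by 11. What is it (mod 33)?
M = 3 × 11 = 33. M₁ = 11, y₁ ≡ 2 (mod 3). M₂ = 3, y₂ ≡ 4 (mod 11). y = 2×11×2 + 5×3×4 ≡ 5 (mod 33). The smallest positive such number is 5.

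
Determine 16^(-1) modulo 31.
16^(-1) ≡ 2 (mod 31). Verification: 16 × 2 = 32 ≡ 1 (mod 31)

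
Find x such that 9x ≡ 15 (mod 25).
10

Since gcd(9, 25) = 1 divides 15, a solution exists.
Multiply both sides by the inverse of 9 mod 25:
  9^(-1) mod 25 = 14
  x ≡ 14 × 15 ≡ 210 ≡ 10 (mod 25)
Verification: 9 × 10 = 90 = 3 × 25 + 15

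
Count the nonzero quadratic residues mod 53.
For prime 53, there are (p-1)/2 = (53-1)/2 = 26 quadratic residues (excluding 0).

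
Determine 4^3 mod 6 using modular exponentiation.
3 = 2 + 1 (binary 11). Repeated squaring mod 6: 4^1 ≡ 4; 4^2 ≡ 4² = 16 ≡ 4. Multiply: 4^3 = 4^2 × 4^1 ≡ 4 × 4 (mod 6): 4 × 4 = 16 ≡ 4. So 4^3 ≡ 4 (mod 6).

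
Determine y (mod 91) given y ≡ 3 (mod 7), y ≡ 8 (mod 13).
73

Using the Chinese Remainder Theorem:
M = product of moduli = 91
For equation 1: M_1 = 13, 13 ≡ 6 (mod 7), inverse of 13 mod 7 is 6 (check: 6 × 6 = 36 ≡ 1 (mod 7))
For equation 2: M_2 = 7, 7 ≡ 7 (mod 13), inverse of 7 mod 13 is 2 (check: 7 × 2 = 14 ≡ 1 (mod 13))
Combine: y ≡ Σ r_i×M_i×(M_i⁻¹ mod m_i) = 3×13×6 + 8×7×2 = 234 + 112 = 346
346 mod 91 = 73
y ≡ 73 (mod 91)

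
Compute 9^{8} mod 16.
1

Using successive squaring:
Binary expansion of 8: 1000
Powers of 9 mod 16 (each is the square of the previous):
  9^1 ≡ 9 (mod 16)
  9^2 ≡ 9² = 81 ≡ 1 (mod 16)
  9^4 ≡ 1² = 1 ≡ 1 (mod 16)
  9^8 ≡ 1² = 1 ≡ 1 (mod 16)
8 is a power of 2, so 9^8 is the last square: ≡ 1 (mod 16)
Result: 9^8 ≡ 1 (mod 16)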